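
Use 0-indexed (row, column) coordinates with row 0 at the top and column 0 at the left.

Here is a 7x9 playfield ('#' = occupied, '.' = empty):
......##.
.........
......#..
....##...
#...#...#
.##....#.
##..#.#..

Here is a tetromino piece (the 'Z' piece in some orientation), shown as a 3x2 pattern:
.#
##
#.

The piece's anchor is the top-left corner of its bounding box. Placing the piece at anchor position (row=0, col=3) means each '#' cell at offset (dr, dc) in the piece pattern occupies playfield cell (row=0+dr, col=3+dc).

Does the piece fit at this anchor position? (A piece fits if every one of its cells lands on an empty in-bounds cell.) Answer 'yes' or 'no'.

Answer: yes

Derivation:
Check each piece cell at anchor (0, 3):
  offset (0,1) -> (0,4): empty -> OK
  offset (1,0) -> (1,3): empty -> OK
  offset (1,1) -> (1,4): empty -> OK
  offset (2,0) -> (2,3): empty -> OK
All cells valid: yes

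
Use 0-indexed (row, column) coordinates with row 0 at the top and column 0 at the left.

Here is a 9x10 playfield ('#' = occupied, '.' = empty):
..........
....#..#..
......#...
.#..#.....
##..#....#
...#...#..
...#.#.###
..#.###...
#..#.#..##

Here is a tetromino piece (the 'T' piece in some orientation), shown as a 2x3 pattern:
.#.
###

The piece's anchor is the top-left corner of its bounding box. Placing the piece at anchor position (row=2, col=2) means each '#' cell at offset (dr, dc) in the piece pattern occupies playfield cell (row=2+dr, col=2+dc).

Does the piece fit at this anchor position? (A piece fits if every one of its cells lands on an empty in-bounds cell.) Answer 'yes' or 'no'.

Answer: no

Derivation:
Check each piece cell at anchor (2, 2):
  offset (0,1) -> (2,3): empty -> OK
  offset (1,0) -> (3,2): empty -> OK
  offset (1,1) -> (3,3): empty -> OK
  offset (1,2) -> (3,4): occupied ('#') -> FAIL
All cells valid: no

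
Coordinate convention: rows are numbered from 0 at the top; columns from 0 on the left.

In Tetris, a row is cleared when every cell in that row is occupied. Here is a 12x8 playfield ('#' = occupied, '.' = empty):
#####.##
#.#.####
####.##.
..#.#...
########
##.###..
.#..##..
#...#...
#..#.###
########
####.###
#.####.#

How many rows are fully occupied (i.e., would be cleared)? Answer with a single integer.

Answer: 2

Derivation:
Check each row:
  row 0: 1 empty cell -> not full
  row 1: 2 empty cells -> not full
  row 2: 2 empty cells -> not full
  row 3: 6 empty cells -> not full
  row 4: 0 empty cells -> FULL (clear)
  row 5: 3 empty cells -> not full
  row 6: 5 empty cells -> not full
  row 7: 6 empty cells -> not full
  row 8: 3 empty cells -> not full
  row 9: 0 empty cells -> FULL (clear)
  row 10: 1 empty cell -> not full
  row 11: 2 empty cells -> not full
Total rows cleared: 2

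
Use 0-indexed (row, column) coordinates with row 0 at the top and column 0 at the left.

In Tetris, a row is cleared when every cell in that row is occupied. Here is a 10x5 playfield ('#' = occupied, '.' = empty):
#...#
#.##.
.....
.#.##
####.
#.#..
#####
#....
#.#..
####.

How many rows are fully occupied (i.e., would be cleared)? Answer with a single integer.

Answer: 1

Derivation:
Check each row:
  row 0: 3 empty cells -> not full
  row 1: 2 empty cells -> not full
  row 2: 5 empty cells -> not full
  row 3: 2 empty cells -> not full
  row 4: 1 empty cell -> not full
  row 5: 3 empty cells -> not full
  row 6: 0 empty cells -> FULL (clear)
  row 7: 4 empty cells -> not full
  row 8: 3 empty cells -> not full
  row 9: 1 empty cell -> not full
Total rows cleared: 1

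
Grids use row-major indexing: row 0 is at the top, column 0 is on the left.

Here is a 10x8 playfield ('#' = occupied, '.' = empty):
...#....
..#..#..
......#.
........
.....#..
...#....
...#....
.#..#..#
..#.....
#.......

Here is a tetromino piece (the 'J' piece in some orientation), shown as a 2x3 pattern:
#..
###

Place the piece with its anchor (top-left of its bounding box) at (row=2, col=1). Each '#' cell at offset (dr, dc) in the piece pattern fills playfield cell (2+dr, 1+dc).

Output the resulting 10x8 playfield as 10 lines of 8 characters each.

Answer: ...#....
..#..#..
.#....#.
.###....
.....#..
...#....
...#....
.#..#..#
..#.....
#.......

Derivation:
Fill (2+0,1+0) = (2,1)
Fill (2+1,1+0) = (3,1)
Fill (2+1,1+1) = (3,2)
Fill (2+1,1+2) = (3,3)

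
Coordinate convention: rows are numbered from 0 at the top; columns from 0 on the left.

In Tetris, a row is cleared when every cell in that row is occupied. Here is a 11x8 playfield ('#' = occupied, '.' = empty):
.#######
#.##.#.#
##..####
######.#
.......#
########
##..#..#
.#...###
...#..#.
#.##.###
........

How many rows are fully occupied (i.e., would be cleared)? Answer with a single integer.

Answer: 1

Derivation:
Check each row:
  row 0: 1 empty cell -> not full
  row 1: 3 empty cells -> not full
  row 2: 2 empty cells -> not full
  row 3: 1 empty cell -> not full
  row 4: 7 empty cells -> not full
  row 5: 0 empty cells -> FULL (clear)
  row 6: 4 empty cells -> not full
  row 7: 4 empty cells -> not full
  row 8: 6 empty cells -> not full
  row 9: 2 empty cells -> not full
  row 10: 8 empty cells -> not full
Total rows cleared: 1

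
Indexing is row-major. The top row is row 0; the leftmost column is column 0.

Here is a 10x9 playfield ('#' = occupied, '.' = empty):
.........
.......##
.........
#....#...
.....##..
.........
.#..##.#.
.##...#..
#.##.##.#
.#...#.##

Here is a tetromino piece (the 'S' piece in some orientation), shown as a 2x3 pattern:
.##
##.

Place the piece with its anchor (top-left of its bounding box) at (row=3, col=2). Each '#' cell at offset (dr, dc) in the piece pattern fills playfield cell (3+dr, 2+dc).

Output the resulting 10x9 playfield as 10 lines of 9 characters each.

Answer: .........
.......##
.........
#..###...
..##.##..
.........
.#..##.#.
.##...#..
#.##.##.#
.#...#.##

Derivation:
Fill (3+0,2+1) = (3,3)
Fill (3+0,2+2) = (3,4)
Fill (3+1,2+0) = (4,2)
Fill (3+1,2+1) = (4,3)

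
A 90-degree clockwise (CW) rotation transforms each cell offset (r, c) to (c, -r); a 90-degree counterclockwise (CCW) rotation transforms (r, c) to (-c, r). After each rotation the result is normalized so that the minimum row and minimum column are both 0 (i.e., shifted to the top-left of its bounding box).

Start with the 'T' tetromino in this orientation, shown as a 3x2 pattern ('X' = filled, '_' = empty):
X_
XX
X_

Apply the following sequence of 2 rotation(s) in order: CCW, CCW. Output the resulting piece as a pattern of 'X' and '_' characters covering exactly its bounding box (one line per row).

Answer: _X
XX
_X

Derivation:
Start:
X_
XX
X_
After rotation 1 (CCW):
_X_
XXX
After rotation 2 (CCW):
_X
XX
_X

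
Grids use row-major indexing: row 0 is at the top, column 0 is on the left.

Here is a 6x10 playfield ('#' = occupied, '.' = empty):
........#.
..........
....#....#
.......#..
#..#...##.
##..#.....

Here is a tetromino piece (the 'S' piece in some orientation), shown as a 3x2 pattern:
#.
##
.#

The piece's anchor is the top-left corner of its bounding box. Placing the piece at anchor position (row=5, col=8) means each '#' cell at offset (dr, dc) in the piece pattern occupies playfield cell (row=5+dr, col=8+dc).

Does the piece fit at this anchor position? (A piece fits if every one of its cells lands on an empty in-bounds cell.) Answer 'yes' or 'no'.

Answer: no

Derivation:
Check each piece cell at anchor (5, 8):
  offset (0,0) -> (5,8): empty -> OK
  offset (1,0) -> (6,8): out of bounds -> FAIL
  offset (1,1) -> (6,9): out of bounds -> FAIL
  offset (2,1) -> (7,9): out of bounds -> FAIL
All cells valid: no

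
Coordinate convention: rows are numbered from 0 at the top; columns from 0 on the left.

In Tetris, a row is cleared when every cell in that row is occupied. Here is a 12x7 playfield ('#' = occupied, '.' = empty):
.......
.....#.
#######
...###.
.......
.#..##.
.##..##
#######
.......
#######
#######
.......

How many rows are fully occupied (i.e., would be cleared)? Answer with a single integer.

Answer: 4

Derivation:
Check each row:
  row 0: 7 empty cells -> not full
  row 1: 6 empty cells -> not full
  row 2: 0 empty cells -> FULL (clear)
  row 3: 4 empty cells -> not full
  row 4: 7 empty cells -> not full
  row 5: 4 empty cells -> not full
  row 6: 3 empty cells -> not full
  row 7: 0 empty cells -> FULL (clear)
  row 8: 7 empty cells -> not full
  row 9: 0 empty cells -> FULL (clear)
  row 10: 0 empty cells -> FULL (clear)
  row 11: 7 empty cells -> not full
Total rows cleared: 4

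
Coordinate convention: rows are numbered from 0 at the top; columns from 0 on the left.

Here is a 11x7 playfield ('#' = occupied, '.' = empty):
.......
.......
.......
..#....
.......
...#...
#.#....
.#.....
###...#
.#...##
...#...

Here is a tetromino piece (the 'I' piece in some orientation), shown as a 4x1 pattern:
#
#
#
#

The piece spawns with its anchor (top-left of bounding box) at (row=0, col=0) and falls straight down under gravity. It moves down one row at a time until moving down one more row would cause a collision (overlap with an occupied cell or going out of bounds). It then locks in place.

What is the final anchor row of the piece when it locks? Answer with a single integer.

Answer: 2

Derivation:
Spawn at (row=0, col=0). Try each row:
  row 0: fits
  row 1: fits
  row 2: fits
  row 3: blocked -> lock at row 2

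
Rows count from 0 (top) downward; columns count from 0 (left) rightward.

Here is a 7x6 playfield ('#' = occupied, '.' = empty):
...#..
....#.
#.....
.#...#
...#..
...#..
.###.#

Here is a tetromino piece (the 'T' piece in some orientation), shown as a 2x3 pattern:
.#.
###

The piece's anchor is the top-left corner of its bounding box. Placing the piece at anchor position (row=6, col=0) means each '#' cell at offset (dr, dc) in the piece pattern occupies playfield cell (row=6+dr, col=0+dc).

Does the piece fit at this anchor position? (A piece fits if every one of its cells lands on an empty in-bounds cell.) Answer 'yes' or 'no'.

Answer: no

Derivation:
Check each piece cell at anchor (6, 0):
  offset (0,1) -> (6,1): occupied ('#') -> FAIL
  offset (1,0) -> (7,0): out of bounds -> FAIL
  offset (1,1) -> (7,1): out of bounds -> FAIL
  offset (1,2) -> (7,2): out of bounds -> FAIL
All cells valid: no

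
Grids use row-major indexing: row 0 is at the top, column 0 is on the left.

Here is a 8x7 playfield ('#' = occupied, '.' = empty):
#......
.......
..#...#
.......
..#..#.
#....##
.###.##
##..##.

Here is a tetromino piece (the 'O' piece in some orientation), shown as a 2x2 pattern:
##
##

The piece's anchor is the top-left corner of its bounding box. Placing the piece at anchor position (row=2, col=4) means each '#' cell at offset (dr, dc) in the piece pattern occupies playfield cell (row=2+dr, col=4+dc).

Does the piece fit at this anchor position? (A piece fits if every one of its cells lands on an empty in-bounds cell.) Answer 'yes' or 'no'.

Check each piece cell at anchor (2, 4):
  offset (0,0) -> (2,4): empty -> OK
  offset (0,1) -> (2,5): empty -> OK
  offset (1,0) -> (3,4): empty -> OK
  offset (1,1) -> (3,5): empty -> OK
All cells valid: yes

Answer: yes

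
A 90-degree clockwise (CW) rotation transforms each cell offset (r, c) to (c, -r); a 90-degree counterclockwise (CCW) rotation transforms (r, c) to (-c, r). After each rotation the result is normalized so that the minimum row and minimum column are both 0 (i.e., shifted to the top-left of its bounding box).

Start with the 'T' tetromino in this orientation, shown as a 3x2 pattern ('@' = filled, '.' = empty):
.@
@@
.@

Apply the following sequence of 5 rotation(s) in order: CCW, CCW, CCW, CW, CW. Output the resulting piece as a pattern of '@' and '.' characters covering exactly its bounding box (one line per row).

Answer: @@@
.@.

Derivation:
Start:
.@
@@
.@
After rotation 1 (CCW):
@@@
.@.
After rotation 2 (CCW):
@.
@@
@.
After rotation 3 (CCW):
.@.
@@@
After rotation 4 (CW):
@.
@@
@.
After rotation 5 (CW):
@@@
.@.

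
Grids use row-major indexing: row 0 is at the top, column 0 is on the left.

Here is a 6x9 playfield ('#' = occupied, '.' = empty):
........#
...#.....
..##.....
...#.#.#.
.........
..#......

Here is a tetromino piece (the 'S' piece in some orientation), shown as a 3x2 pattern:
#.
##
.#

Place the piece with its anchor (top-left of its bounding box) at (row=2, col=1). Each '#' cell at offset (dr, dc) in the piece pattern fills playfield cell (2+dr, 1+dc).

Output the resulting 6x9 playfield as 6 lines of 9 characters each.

Fill (2+0,1+0) = (2,1)
Fill (2+1,1+0) = (3,1)
Fill (2+1,1+1) = (3,2)
Fill (2+2,1+1) = (4,2)

Answer: ........#
...#.....
.###.....
.###.#.#.
..#......
..#......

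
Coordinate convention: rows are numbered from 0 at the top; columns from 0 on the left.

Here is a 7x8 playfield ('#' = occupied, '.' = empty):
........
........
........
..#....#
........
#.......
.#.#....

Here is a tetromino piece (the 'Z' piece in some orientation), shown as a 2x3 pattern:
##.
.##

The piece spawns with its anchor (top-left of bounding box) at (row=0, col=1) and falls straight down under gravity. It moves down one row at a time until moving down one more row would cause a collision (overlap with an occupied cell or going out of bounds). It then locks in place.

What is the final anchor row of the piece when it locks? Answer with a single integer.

Answer: 1

Derivation:
Spawn at (row=0, col=1). Try each row:
  row 0: fits
  row 1: fits
  row 2: blocked -> lock at row 1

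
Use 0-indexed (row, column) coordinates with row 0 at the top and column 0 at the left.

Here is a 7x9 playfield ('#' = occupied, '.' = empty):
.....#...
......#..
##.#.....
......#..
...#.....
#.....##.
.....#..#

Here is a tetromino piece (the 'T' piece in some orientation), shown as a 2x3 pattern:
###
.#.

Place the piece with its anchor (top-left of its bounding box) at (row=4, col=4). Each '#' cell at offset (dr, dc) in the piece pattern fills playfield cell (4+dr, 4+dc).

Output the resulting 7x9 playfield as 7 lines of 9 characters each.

Answer: .....#...
......#..
##.#.....
......#..
...####..
#....###.
.....#..#

Derivation:
Fill (4+0,4+0) = (4,4)
Fill (4+0,4+1) = (4,5)
Fill (4+0,4+2) = (4,6)
Fill (4+1,4+1) = (5,5)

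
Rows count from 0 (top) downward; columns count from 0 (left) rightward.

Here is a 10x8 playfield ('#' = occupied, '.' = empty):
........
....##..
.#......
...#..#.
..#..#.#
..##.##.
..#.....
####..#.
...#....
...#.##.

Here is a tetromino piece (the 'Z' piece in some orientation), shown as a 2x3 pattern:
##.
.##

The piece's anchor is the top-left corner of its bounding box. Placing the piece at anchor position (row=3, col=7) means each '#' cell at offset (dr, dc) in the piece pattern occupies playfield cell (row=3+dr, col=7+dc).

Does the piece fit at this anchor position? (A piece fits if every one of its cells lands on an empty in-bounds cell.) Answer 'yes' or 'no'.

Answer: no

Derivation:
Check each piece cell at anchor (3, 7):
  offset (0,0) -> (3,7): empty -> OK
  offset (0,1) -> (3,8): out of bounds -> FAIL
  offset (1,1) -> (4,8): out of bounds -> FAIL
  offset (1,2) -> (4,9): out of bounds -> FAIL
All cells valid: no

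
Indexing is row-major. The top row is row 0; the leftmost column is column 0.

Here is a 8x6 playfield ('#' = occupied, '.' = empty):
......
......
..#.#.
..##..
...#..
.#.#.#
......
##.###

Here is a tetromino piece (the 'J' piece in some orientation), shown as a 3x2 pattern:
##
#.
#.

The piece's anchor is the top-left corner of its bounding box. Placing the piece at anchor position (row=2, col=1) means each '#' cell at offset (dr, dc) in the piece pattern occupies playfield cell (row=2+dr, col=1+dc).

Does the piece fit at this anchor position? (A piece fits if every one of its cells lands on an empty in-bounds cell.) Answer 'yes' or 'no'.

Answer: no

Derivation:
Check each piece cell at anchor (2, 1):
  offset (0,0) -> (2,1): empty -> OK
  offset (0,1) -> (2,2): occupied ('#') -> FAIL
  offset (1,0) -> (3,1): empty -> OK
  offset (2,0) -> (4,1): empty -> OK
All cells valid: no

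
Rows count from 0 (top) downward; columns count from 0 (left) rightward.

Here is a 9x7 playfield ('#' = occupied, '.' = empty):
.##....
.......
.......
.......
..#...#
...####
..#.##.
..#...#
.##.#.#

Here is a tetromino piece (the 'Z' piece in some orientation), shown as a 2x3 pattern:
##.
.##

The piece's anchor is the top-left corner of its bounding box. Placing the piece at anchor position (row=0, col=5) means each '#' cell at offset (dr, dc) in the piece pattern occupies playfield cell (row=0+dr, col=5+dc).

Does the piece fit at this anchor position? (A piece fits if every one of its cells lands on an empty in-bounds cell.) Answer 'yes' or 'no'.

Answer: no

Derivation:
Check each piece cell at anchor (0, 5):
  offset (0,0) -> (0,5): empty -> OK
  offset (0,1) -> (0,6): empty -> OK
  offset (1,1) -> (1,6): empty -> OK
  offset (1,2) -> (1,7): out of bounds -> FAIL
All cells valid: no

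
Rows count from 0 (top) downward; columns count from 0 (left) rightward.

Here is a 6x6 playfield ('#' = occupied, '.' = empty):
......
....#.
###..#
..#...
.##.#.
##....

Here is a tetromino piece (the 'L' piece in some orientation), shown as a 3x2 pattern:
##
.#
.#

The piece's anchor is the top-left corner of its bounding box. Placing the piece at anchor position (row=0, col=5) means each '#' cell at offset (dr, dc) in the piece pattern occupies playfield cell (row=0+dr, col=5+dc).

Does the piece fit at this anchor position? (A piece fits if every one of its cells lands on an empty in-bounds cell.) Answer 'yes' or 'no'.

Check each piece cell at anchor (0, 5):
  offset (0,0) -> (0,5): empty -> OK
  offset (0,1) -> (0,6): out of bounds -> FAIL
  offset (1,1) -> (1,6): out of bounds -> FAIL
  offset (2,1) -> (2,6): out of bounds -> FAIL
All cells valid: no

Answer: no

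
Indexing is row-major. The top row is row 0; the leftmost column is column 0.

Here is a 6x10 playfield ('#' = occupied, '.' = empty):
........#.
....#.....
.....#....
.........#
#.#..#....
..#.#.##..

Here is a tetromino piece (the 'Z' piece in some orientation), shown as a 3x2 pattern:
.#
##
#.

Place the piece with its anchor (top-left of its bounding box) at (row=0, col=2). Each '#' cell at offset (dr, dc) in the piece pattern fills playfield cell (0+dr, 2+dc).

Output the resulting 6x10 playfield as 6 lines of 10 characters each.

Fill (0+0,2+1) = (0,3)
Fill (0+1,2+0) = (1,2)
Fill (0+1,2+1) = (1,3)
Fill (0+2,2+0) = (2,2)

Answer: ...#....#.
..###.....
..#..#....
.........#
#.#..#....
..#.#.##..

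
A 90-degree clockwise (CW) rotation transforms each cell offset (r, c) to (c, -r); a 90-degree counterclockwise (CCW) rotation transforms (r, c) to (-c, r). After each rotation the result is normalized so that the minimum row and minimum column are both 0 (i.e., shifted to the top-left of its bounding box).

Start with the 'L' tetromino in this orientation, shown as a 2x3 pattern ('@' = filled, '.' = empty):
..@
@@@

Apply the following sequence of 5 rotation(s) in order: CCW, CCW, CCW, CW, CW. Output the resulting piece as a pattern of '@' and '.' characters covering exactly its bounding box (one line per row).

Start:
..@
@@@
After rotation 1 (CCW):
@@
.@
.@
After rotation 2 (CCW):
@@@
@..
After rotation 3 (CCW):
@.
@.
@@
After rotation 4 (CW):
@@@
@..
After rotation 5 (CW):
@@
.@
.@

Answer: @@
.@
.@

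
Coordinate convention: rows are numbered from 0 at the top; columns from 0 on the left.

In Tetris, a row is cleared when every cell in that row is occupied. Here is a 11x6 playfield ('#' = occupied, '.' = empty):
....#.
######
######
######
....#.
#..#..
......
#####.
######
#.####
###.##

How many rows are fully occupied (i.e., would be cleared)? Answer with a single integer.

Check each row:
  row 0: 5 empty cells -> not full
  row 1: 0 empty cells -> FULL (clear)
  row 2: 0 empty cells -> FULL (clear)
  row 3: 0 empty cells -> FULL (clear)
  row 4: 5 empty cells -> not full
  row 5: 4 empty cells -> not full
  row 6: 6 empty cells -> not full
  row 7: 1 empty cell -> not full
  row 8: 0 empty cells -> FULL (clear)
  row 9: 1 empty cell -> not full
  row 10: 1 empty cell -> not full
Total rows cleared: 4

Answer: 4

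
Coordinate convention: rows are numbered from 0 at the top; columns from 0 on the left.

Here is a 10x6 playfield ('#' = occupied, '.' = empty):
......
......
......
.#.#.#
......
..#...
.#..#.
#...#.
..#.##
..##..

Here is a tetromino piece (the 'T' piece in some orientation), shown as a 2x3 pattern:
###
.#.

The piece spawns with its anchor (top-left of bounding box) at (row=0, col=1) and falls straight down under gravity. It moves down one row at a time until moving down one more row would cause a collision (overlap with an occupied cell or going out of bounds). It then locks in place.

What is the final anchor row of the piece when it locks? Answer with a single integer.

Answer: 2

Derivation:
Spawn at (row=0, col=1). Try each row:
  row 0: fits
  row 1: fits
  row 2: fits
  row 3: blocked -> lock at row 2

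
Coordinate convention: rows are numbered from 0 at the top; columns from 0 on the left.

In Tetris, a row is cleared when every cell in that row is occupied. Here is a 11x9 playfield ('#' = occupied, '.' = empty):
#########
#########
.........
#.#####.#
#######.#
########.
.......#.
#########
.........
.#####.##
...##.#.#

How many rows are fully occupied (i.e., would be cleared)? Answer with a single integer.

Answer: 3

Derivation:
Check each row:
  row 0: 0 empty cells -> FULL (clear)
  row 1: 0 empty cells -> FULL (clear)
  row 2: 9 empty cells -> not full
  row 3: 2 empty cells -> not full
  row 4: 1 empty cell -> not full
  row 5: 1 empty cell -> not full
  row 6: 8 empty cells -> not full
  row 7: 0 empty cells -> FULL (clear)
  row 8: 9 empty cells -> not full
  row 9: 2 empty cells -> not full
  row 10: 5 empty cells -> not full
Total rows cleared: 3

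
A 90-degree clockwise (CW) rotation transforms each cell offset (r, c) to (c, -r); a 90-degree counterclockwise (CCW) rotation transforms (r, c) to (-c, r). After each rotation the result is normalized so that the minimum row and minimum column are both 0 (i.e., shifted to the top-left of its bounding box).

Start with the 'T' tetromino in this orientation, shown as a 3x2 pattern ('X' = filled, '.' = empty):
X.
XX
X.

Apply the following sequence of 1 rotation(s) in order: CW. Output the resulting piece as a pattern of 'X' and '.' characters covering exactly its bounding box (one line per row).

Answer: XXX
.X.

Derivation:
Start:
X.
XX
X.
After rotation 1 (CW):
XXX
.X.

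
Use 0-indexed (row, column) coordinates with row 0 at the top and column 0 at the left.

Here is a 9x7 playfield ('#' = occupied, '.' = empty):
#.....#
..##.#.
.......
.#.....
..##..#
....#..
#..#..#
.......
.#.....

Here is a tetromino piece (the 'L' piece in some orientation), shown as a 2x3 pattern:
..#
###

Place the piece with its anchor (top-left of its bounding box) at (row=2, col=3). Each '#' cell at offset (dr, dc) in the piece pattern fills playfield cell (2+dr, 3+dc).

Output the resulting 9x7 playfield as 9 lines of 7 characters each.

Answer: #.....#
..##.#.
.....#.
.#.###.
..##..#
....#..
#..#..#
.......
.#.....

Derivation:
Fill (2+0,3+2) = (2,5)
Fill (2+1,3+0) = (3,3)
Fill (2+1,3+1) = (3,4)
Fill (2+1,3+2) = (3,5)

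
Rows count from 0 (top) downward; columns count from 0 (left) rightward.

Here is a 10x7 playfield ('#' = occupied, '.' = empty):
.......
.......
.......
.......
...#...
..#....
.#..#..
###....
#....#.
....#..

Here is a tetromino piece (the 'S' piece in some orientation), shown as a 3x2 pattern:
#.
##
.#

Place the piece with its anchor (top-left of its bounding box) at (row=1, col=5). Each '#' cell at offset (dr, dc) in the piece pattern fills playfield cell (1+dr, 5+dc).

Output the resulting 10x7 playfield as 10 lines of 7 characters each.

Answer: .......
.....#.
.....##
......#
...#...
..#....
.#..#..
###....
#....#.
....#..

Derivation:
Fill (1+0,5+0) = (1,5)
Fill (1+1,5+0) = (2,5)
Fill (1+1,5+1) = (2,6)
Fill (1+2,5+1) = (3,6)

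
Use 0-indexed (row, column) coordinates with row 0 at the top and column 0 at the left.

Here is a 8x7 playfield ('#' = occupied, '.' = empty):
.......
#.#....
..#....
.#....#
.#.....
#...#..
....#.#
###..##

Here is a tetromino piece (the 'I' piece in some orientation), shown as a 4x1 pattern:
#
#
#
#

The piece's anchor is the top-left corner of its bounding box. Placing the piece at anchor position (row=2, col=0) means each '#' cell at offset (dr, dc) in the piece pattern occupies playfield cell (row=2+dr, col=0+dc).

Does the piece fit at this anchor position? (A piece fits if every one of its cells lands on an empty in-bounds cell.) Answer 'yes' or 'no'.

Check each piece cell at anchor (2, 0):
  offset (0,0) -> (2,0): empty -> OK
  offset (1,0) -> (3,0): empty -> OK
  offset (2,0) -> (4,0): empty -> OK
  offset (3,0) -> (5,0): occupied ('#') -> FAIL
All cells valid: no

Answer: no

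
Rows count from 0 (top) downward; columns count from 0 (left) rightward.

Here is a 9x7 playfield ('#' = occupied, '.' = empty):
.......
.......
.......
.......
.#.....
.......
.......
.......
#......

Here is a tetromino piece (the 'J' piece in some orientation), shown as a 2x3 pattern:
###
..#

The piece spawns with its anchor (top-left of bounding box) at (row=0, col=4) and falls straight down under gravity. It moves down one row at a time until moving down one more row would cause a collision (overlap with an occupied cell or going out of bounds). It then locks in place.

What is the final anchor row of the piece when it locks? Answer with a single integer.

Spawn at (row=0, col=4). Try each row:
  row 0: fits
  row 1: fits
  row 2: fits
  row 3: fits
  row 4: fits
  row 5: fits
  row 6: fits
  row 7: fits
  row 8: blocked -> lock at row 7

Answer: 7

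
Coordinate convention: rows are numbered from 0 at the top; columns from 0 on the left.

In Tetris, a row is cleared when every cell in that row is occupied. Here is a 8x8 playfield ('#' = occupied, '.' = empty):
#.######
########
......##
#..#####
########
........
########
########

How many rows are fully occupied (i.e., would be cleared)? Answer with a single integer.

Check each row:
  row 0: 1 empty cell -> not full
  row 1: 0 empty cells -> FULL (clear)
  row 2: 6 empty cells -> not full
  row 3: 2 empty cells -> not full
  row 4: 0 empty cells -> FULL (clear)
  row 5: 8 empty cells -> not full
  row 6: 0 empty cells -> FULL (clear)
  row 7: 0 empty cells -> FULL (clear)
Total rows cleared: 4

Answer: 4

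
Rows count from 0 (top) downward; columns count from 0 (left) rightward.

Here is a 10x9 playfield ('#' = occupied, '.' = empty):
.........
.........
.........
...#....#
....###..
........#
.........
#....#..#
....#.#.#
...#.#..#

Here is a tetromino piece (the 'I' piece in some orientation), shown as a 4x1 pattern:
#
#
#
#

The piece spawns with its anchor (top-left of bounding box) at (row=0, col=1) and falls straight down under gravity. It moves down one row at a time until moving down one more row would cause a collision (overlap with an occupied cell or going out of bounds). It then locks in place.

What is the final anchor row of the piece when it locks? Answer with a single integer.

Answer: 6

Derivation:
Spawn at (row=0, col=1). Try each row:
  row 0: fits
  row 1: fits
  row 2: fits
  row 3: fits
  row 4: fits
  row 5: fits
  row 6: fits
  row 7: blocked -> lock at row 6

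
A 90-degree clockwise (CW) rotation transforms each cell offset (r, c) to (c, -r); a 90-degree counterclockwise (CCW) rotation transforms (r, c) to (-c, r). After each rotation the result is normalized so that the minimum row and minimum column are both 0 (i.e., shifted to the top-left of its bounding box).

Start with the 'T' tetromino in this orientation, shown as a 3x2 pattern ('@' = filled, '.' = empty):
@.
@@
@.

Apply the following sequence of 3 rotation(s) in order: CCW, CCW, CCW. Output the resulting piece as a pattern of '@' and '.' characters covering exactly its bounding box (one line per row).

Answer: @@@
.@.

Derivation:
Start:
@.
@@
@.
After rotation 1 (CCW):
.@.
@@@
After rotation 2 (CCW):
.@
@@
.@
After rotation 3 (CCW):
@@@
.@.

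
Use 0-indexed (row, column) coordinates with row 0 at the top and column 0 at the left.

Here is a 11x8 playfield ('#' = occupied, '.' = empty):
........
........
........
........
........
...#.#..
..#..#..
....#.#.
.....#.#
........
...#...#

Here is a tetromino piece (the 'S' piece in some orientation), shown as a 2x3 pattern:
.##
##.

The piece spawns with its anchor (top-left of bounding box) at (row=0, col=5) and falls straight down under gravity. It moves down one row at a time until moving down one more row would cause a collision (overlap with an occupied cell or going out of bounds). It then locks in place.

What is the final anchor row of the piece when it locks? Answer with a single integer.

Spawn at (row=0, col=5). Try each row:
  row 0: fits
  row 1: fits
  row 2: fits
  row 3: fits
  row 4: blocked -> lock at row 3

Answer: 3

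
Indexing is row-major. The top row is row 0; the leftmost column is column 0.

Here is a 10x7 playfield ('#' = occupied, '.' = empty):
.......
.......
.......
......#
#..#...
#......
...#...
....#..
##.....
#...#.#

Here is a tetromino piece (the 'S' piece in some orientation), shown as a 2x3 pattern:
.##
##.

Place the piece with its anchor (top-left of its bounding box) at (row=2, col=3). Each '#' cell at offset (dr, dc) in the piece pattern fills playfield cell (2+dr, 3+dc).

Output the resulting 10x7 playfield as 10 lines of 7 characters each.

Answer: .......
.......
....##.
...##.#
#..#...
#......
...#...
....#..
##.....
#...#.#

Derivation:
Fill (2+0,3+1) = (2,4)
Fill (2+0,3+2) = (2,5)
Fill (2+1,3+0) = (3,3)
Fill (2+1,3+1) = (3,4)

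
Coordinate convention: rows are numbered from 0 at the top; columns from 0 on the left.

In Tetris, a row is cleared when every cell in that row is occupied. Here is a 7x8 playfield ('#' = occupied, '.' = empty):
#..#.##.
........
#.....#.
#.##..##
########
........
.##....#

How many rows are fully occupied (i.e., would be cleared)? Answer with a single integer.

Answer: 1

Derivation:
Check each row:
  row 0: 4 empty cells -> not full
  row 1: 8 empty cells -> not full
  row 2: 6 empty cells -> not full
  row 3: 3 empty cells -> not full
  row 4: 0 empty cells -> FULL (clear)
  row 5: 8 empty cells -> not full
  row 6: 5 empty cells -> not full
Total rows cleared: 1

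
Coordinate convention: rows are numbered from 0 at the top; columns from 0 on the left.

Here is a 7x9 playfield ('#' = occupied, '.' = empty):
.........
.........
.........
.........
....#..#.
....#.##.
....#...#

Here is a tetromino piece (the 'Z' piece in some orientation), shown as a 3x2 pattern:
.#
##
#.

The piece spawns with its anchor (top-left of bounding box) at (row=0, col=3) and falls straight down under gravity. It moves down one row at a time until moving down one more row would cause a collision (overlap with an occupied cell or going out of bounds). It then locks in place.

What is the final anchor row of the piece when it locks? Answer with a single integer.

Spawn at (row=0, col=3). Try each row:
  row 0: fits
  row 1: fits
  row 2: fits
  row 3: blocked -> lock at row 2

Answer: 2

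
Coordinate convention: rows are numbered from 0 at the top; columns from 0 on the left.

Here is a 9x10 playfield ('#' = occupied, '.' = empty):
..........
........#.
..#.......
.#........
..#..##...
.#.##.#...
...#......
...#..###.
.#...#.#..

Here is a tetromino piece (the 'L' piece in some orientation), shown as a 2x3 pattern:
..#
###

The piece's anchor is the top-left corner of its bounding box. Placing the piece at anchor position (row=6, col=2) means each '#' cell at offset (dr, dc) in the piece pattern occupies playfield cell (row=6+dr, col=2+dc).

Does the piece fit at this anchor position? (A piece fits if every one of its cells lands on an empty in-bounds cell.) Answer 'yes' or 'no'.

Check each piece cell at anchor (6, 2):
  offset (0,2) -> (6,4): empty -> OK
  offset (1,0) -> (7,2): empty -> OK
  offset (1,1) -> (7,3): occupied ('#') -> FAIL
  offset (1,2) -> (7,4): empty -> OK
All cells valid: no

Answer: no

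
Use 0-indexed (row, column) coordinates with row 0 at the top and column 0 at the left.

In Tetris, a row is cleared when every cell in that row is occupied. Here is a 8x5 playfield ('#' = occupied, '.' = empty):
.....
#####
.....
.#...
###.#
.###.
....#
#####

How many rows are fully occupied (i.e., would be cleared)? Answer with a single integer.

Answer: 2

Derivation:
Check each row:
  row 0: 5 empty cells -> not full
  row 1: 0 empty cells -> FULL (clear)
  row 2: 5 empty cells -> not full
  row 3: 4 empty cells -> not full
  row 4: 1 empty cell -> not full
  row 5: 2 empty cells -> not full
  row 6: 4 empty cells -> not full
  row 7: 0 empty cells -> FULL (clear)
Total rows cleared: 2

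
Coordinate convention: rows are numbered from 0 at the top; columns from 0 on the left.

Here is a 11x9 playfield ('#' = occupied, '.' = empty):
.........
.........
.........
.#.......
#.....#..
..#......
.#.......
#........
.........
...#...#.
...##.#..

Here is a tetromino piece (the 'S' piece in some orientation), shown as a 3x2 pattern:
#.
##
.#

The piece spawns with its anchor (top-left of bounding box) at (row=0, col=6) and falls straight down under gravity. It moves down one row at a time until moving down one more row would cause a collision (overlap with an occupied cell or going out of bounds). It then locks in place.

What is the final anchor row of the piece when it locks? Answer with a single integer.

Answer: 2

Derivation:
Spawn at (row=0, col=6). Try each row:
  row 0: fits
  row 1: fits
  row 2: fits
  row 3: blocked -> lock at row 2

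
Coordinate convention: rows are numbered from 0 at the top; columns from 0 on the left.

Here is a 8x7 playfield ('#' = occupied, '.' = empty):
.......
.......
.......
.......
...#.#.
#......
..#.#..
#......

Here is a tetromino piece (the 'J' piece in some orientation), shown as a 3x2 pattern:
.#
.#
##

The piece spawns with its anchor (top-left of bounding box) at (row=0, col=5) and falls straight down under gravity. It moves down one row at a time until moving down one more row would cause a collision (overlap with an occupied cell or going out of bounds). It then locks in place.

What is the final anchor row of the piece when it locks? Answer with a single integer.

Spawn at (row=0, col=5). Try each row:
  row 0: fits
  row 1: fits
  row 2: blocked -> lock at row 1

Answer: 1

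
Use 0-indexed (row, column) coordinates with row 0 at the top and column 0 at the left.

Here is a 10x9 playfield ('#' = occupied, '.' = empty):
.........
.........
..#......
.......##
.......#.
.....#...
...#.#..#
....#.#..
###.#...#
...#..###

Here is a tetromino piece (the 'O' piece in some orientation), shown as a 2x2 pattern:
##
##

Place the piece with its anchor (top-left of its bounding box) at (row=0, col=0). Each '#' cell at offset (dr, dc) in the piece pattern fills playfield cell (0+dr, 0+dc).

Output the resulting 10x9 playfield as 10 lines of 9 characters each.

Answer: ##.......
##.......
..#......
.......##
.......#.
.....#...
...#.#..#
....#.#..
###.#...#
...#..###

Derivation:
Fill (0+0,0+0) = (0,0)
Fill (0+0,0+1) = (0,1)
Fill (0+1,0+0) = (1,0)
Fill (0+1,0+1) = (1,1)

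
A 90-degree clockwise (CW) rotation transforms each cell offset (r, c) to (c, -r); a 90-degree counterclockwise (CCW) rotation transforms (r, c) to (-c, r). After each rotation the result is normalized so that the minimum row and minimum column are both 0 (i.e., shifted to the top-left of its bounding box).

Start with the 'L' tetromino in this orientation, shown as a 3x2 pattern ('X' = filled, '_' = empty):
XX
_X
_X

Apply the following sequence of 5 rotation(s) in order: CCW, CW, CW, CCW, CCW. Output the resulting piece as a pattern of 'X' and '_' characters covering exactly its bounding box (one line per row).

Answer: XXX
X__

Derivation:
Start:
XX
_X
_X
After rotation 1 (CCW):
XXX
X__
After rotation 2 (CW):
XX
_X
_X
After rotation 3 (CW):
__X
XXX
After rotation 4 (CCW):
XX
_X
_X
After rotation 5 (CCW):
XXX
X__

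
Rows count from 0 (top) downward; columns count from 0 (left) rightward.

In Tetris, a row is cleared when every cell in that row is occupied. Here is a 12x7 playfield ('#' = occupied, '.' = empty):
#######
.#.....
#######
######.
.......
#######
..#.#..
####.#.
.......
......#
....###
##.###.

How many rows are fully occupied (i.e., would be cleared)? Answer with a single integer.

Check each row:
  row 0: 0 empty cells -> FULL (clear)
  row 1: 6 empty cells -> not full
  row 2: 0 empty cells -> FULL (clear)
  row 3: 1 empty cell -> not full
  row 4: 7 empty cells -> not full
  row 5: 0 empty cells -> FULL (clear)
  row 6: 5 empty cells -> not full
  row 7: 2 empty cells -> not full
  row 8: 7 empty cells -> not full
  row 9: 6 empty cells -> not full
  row 10: 4 empty cells -> not full
  row 11: 2 empty cells -> not full
Total rows cleared: 3

Answer: 3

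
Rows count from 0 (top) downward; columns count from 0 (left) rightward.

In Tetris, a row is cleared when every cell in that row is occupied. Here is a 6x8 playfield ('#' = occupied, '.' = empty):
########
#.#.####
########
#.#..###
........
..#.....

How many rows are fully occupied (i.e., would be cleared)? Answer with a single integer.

Answer: 2

Derivation:
Check each row:
  row 0: 0 empty cells -> FULL (clear)
  row 1: 2 empty cells -> not full
  row 2: 0 empty cells -> FULL (clear)
  row 3: 3 empty cells -> not full
  row 4: 8 empty cells -> not full
  row 5: 7 empty cells -> not full
Total rows cleared: 2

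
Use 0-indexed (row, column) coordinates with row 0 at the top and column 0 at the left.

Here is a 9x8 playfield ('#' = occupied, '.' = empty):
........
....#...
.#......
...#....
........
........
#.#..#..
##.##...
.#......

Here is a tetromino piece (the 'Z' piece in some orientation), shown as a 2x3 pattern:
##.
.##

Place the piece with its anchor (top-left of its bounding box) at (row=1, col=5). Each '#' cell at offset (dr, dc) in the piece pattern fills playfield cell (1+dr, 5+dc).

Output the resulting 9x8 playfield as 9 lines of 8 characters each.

Fill (1+0,5+0) = (1,5)
Fill (1+0,5+1) = (1,6)
Fill (1+1,5+1) = (2,6)
Fill (1+1,5+2) = (2,7)

Answer: ........
....###.
.#....##
...#....
........
........
#.#..#..
##.##...
.#......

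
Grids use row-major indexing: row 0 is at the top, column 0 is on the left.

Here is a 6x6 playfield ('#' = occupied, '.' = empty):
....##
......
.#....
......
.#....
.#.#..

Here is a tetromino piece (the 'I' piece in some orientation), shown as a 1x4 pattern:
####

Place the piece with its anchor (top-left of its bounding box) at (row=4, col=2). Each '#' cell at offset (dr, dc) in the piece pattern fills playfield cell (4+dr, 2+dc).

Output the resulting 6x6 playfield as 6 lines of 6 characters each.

Answer: ....##
......
.#....
......
.#####
.#.#..

Derivation:
Fill (4+0,2+0) = (4,2)
Fill (4+0,2+1) = (4,3)
Fill (4+0,2+2) = (4,4)
Fill (4+0,2+3) = (4,5)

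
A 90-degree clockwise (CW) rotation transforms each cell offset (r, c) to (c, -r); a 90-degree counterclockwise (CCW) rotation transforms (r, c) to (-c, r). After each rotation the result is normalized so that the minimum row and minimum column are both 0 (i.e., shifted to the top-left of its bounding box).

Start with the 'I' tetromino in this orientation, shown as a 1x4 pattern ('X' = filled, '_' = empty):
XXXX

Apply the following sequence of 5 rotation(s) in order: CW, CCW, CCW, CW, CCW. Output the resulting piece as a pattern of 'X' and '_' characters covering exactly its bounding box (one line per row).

Answer: X
X
X
X

Derivation:
Start:
XXXX
After rotation 1 (CW):
X
X
X
X
After rotation 2 (CCW):
XXXX
After rotation 3 (CCW):
X
X
X
X
After rotation 4 (CW):
XXXX
After rotation 5 (CCW):
X
X
X
X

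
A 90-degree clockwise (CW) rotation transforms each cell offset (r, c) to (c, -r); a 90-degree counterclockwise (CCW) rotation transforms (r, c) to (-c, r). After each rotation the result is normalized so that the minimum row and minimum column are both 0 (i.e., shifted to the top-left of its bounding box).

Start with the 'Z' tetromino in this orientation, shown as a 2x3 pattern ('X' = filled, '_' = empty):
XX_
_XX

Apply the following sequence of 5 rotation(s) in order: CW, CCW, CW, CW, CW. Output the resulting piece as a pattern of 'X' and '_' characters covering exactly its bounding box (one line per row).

Start:
XX_
_XX
After rotation 1 (CW):
_X
XX
X_
After rotation 2 (CCW):
XX_
_XX
After rotation 3 (CW):
_X
XX
X_
After rotation 4 (CW):
XX_
_XX
After rotation 5 (CW):
_X
XX
X_

Answer: _X
XX
X_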